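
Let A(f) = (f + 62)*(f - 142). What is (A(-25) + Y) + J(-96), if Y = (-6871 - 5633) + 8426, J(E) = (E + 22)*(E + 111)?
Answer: -11367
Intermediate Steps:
J(E) = (22 + E)*(111 + E)
A(f) = (-142 + f)*(62 + f) (A(f) = (62 + f)*(-142 + f) = (-142 + f)*(62 + f))
Y = -4078 (Y = -12504 + 8426 = -4078)
(A(-25) + Y) + J(-96) = ((-8804 + (-25)² - 80*(-25)) - 4078) + (2442 + (-96)² + 133*(-96)) = ((-8804 + 625 + 2000) - 4078) + (2442 + 9216 - 12768) = (-6179 - 4078) - 1110 = -10257 - 1110 = -11367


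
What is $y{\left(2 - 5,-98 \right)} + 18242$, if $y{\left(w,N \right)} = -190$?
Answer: $18052$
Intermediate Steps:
$y{\left(2 - 5,-98 \right)} + 18242 = -190 + 18242 = 18052$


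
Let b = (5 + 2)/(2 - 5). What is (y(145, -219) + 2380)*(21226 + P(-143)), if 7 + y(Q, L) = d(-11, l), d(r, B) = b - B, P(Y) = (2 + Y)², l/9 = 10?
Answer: 281254094/3 ≈ 9.3751e+7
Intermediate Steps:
l = 90 (l = 9*10 = 90)
b = -7/3 (b = 7/(-3) = 7*(-⅓) = -7/3 ≈ -2.3333)
d(r, B) = -7/3 - B
y(Q, L) = -298/3 (y(Q, L) = -7 + (-7/3 - 1*90) = -7 + (-7/3 - 90) = -7 - 277/3 = -298/3)
(y(145, -219) + 2380)*(21226 + P(-143)) = (-298/3 + 2380)*(21226 + (2 - 143)²) = 6842*(21226 + (-141)²)/3 = 6842*(21226 + 19881)/3 = (6842/3)*41107 = 281254094/3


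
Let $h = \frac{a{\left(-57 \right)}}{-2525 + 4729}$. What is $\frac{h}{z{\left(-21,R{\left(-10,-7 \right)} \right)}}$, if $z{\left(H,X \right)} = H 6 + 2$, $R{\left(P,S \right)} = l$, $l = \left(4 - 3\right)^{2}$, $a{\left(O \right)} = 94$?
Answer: $- \frac{47}{136648} \approx -0.00034395$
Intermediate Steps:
$l = 1$ ($l = 1^{2} = 1$)
$R{\left(P,S \right)} = 1$
$z{\left(H,X \right)} = 2 + 6 H$ ($z{\left(H,X \right)} = 6 H + 2 = 2 + 6 H$)
$h = \frac{47}{1102}$ ($h = \frac{94}{-2525 + 4729} = \frac{94}{2204} = 94 \cdot \frac{1}{2204} = \frac{47}{1102} \approx 0.04265$)
$\frac{h}{z{\left(-21,R{\left(-10,-7 \right)} \right)}} = \frac{47}{1102 \left(2 + 6 \left(-21\right)\right)} = \frac{47}{1102 \left(2 - 126\right)} = \frac{47}{1102 \left(-124\right)} = \frac{47}{1102} \left(- \frac{1}{124}\right) = - \frac{47}{136648}$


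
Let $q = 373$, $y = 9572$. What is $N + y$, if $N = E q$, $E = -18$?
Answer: $2858$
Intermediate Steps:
$N = -6714$ ($N = \left(-18\right) 373 = -6714$)
$N + y = -6714 + 9572 = 2858$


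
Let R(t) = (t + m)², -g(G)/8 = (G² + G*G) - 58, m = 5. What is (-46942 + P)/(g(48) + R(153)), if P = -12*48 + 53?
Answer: 47465/11436 ≈ 4.1505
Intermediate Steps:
g(G) = 464 - 16*G² (g(G) = -8*((G² + G*G) - 58) = -8*((G² + G²) - 58) = -8*(2*G² - 58) = -8*(-58 + 2*G²) = 464 - 16*G²)
R(t) = (5 + t)² (R(t) = (t + 5)² = (5 + t)²)
P = -523 (P = -576 + 53 = -523)
(-46942 + P)/(g(48) + R(153)) = (-46942 - 523)/((464 - 16*48²) + (5 + 153)²) = -47465/((464 - 16*2304) + 158²) = -47465/((464 - 36864) + 24964) = -47465/(-36400 + 24964) = -47465/(-11436) = -47465*(-1/11436) = 47465/11436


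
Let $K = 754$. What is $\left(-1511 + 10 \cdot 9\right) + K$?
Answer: $-667$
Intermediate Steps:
$\left(-1511 + 10 \cdot 9\right) + K = \left(-1511 + 10 \cdot 9\right) + 754 = \left(-1511 + 90\right) + 754 = -1421 + 754 = -667$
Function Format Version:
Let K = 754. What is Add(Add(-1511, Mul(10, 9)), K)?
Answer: -667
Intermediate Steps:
Add(Add(-1511, Mul(10, 9)), K) = Add(Add(-1511, Mul(10, 9)), 754) = Add(Add(-1511, 90), 754) = Add(-1421, 754) = -667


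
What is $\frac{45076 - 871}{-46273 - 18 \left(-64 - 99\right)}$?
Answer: $- \frac{44205}{43339} \approx -1.02$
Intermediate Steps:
$\frac{45076 - 871}{-46273 - 18 \left(-64 - 99\right)} = \frac{44205}{-46273 - -2934} = \frac{44205}{-46273 + 2934} = \frac{44205}{-43339} = 44205 \left(- \frac{1}{43339}\right) = - \frac{44205}{43339}$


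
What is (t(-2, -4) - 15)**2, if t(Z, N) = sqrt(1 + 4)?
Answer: (15 - sqrt(5))**2 ≈ 162.92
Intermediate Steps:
t(Z, N) = sqrt(5)
(t(-2, -4) - 15)**2 = (sqrt(5) - 15)**2 = (-15 + sqrt(5))**2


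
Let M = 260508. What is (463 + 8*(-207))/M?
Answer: -1193/260508 ≈ -0.0045795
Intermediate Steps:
(463 + 8*(-207))/M = (463 + 8*(-207))/260508 = (463 - 1656)*(1/260508) = -1193*1/260508 = -1193/260508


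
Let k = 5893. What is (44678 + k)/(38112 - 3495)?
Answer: 16857/11539 ≈ 1.4609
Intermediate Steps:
(44678 + k)/(38112 - 3495) = (44678 + 5893)/(38112 - 3495) = 50571/34617 = 50571*(1/34617) = 16857/11539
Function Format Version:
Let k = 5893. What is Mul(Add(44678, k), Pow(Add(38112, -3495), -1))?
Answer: Rational(16857, 11539) ≈ 1.4609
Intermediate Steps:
Mul(Add(44678, k), Pow(Add(38112, -3495), -1)) = Mul(Add(44678, 5893), Pow(Add(38112, -3495), -1)) = Mul(50571, Pow(34617, -1)) = Mul(50571, Rational(1, 34617)) = Rational(16857, 11539)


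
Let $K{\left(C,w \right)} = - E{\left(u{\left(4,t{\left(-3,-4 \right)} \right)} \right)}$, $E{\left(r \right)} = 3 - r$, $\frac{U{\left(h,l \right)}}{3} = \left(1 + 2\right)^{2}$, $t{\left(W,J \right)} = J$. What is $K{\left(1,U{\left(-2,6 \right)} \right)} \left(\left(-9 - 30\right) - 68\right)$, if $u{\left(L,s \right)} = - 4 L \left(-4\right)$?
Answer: $-6527$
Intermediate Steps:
$u{\left(L,s \right)} = 16 L$
$U{\left(h,l \right)} = 27$ ($U{\left(h,l \right)} = 3 \left(1 + 2\right)^{2} = 3 \cdot 3^{2} = 3 \cdot 9 = 27$)
$K{\left(C,w \right)} = 61$ ($K{\left(C,w \right)} = - (3 - 16 \cdot 4) = - (3 - 64) = \left(-1\right) \left(-61\right) = 61$)
$K{\left(1,U{\left(-2,6 \right)} \right)} \left(\left(-9 - 30\right) - 68\right) = 61 \left(\left(-9 - 30\right) - 68\right) = 61 \left(-39 - 68\right) = 61 \left(-107\right) = -6527$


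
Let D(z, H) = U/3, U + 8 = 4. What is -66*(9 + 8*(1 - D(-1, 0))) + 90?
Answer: -1736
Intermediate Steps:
U = -4 (U = -8 + 4 = -4)
D(z, H) = -4/3
-66*(9 + 8*(1 - D(-1, 0))) + 90 = -66*(9 + 8*(1 - 1*(-4/3))) + 90 = -66*(9 + 8*(1 + 4/3)) + 90 = -66*(9 + 8*(7/3)) + 90 = -66*(9 + 56/3) + 90 = -66*83/3 + 90 = -1826 + 90 = -1736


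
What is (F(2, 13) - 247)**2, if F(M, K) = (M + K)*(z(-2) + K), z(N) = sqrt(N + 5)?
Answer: 3379 - 1560*sqrt(3) ≈ 677.00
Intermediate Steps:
z(N) = sqrt(5 + N)
F(M, K) = (K + M)*(K + sqrt(3)) (F(M, K) = (M + K)*(sqrt(5 - 2) + K) = (K + M)*(sqrt(3) + K) = (K + M)*(K + sqrt(3)))
(F(2, 13) - 247)**2 = ((13**2 + 13*2 + 13*sqrt(3) + 2*sqrt(3)) - 247)**2 = ((169 + 26 + 13*sqrt(3) + 2*sqrt(3)) - 247)**2 = ((195 + 15*sqrt(3)) - 247)**2 = (-52 + 15*sqrt(3))**2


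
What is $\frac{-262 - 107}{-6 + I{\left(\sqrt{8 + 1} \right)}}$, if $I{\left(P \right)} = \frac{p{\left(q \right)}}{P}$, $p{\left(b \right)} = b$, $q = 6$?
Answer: $\frac{369}{4} \approx 92.25$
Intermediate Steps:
$I{\left(P \right)} = \frac{6}{P}$
$\frac{-262 - 107}{-6 + I{\left(\sqrt{8 + 1} \right)}} = \frac{-262 - 107}{-6 + \frac{6}{\sqrt{8 + 1}}} = - \frac{369}{-6 + \frac{6}{\sqrt{9}}} = - \frac{369}{-6 + \frac{6}{3}} = - \frac{369}{-6 + 6 \cdot \frac{1}{3}} = - \frac{369}{-6 + 2} = - \frac{369}{-4} = \left(-369\right) \left(- \frac{1}{4}\right) = \frac{369}{4}$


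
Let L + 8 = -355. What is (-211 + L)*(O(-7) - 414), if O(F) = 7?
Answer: 233618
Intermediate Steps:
L = -363 (L = -8 - 355 = -363)
(-211 + L)*(O(-7) - 414) = (-211 - 363)*(7 - 414) = -574*(-407) = 233618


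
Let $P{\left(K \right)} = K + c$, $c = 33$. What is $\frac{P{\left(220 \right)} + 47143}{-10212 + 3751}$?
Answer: $- \frac{47396}{6461} \approx -7.3357$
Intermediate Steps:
$P{\left(K \right)} = 33 + K$ ($P{\left(K \right)} = K + 33 = 33 + K$)
$\frac{P{\left(220 \right)} + 47143}{-10212 + 3751} = \frac{\left(33 + 220\right) + 47143}{-10212 + 3751} = \frac{253 + 47143}{-6461} = 47396 \left(- \frac{1}{6461}\right) = - \frac{47396}{6461}$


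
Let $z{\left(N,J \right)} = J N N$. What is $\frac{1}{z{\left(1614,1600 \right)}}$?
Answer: $\frac{1}{4167993600} \approx 2.3992 \cdot 10^{-10}$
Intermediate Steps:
$z{\left(N,J \right)} = J N^{2}$
$\frac{1}{z{\left(1614,1600 \right)}} = \frac{1}{1600 \cdot 1614^{2}} = \frac{1}{1600 \cdot 2604996} = \frac{1}{4167993600}$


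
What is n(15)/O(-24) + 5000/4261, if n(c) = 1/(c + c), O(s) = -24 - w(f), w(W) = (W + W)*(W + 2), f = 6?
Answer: 17995739/15339600 ≈ 1.1732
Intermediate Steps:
w(W) = 2*W*(2 + W) (w(W) = (2*W)*(2 + W) = 2*W*(2 + W))
O(s) = -120 (O(s) = -24 - 2*6*(2 + 6) = -24 - 2*6*8 = -24 - 1*96 = -24 - 96 = -120)
n(c) = 1/(2*c)
n(15)/O(-24) + 5000/4261 = ((1/2)/15)/(-120) + 5000/4261 = ((1/2)*(1/15))*(-1/120) + 5000*(1/4261) = (1/30)*(-1/120) + 5000/4261 = -1/3600 + 5000/4261 = 17995739/15339600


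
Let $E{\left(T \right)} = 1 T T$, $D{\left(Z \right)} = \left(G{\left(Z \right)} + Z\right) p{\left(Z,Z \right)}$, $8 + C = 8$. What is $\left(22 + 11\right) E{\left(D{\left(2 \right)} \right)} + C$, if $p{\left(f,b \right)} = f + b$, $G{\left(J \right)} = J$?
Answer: $8448$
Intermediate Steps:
$p{\left(f,b \right)} = b + f$
$C = 0$ ($C = -8 + 8 = 0$)
$D{\left(Z \right)} = 4 Z^{2}$ ($D{\left(Z \right)} = \left(Z + Z\right) \left(Z + Z\right) = 2 Z 2 Z = 4 Z^{2}$)
$E{\left(T \right)} = T^{2}$ ($E{\left(T \right)} = T T = T^{2}$)
$\left(22 + 11\right) E{\left(D{\left(2 \right)} \right)} + C = \left(22 + 11\right) \left(4 \cdot 2^{2}\right)^{2} + 0 = 33 \left(4 \cdot 4\right)^{2} + 0 = 33 \cdot 16^{2} + 0 = 33 \cdot 256 + 0 = 8448 + 0 = 8448$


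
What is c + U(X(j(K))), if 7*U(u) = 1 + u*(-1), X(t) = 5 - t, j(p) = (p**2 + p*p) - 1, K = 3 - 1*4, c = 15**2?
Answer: 1572/7 ≈ 224.57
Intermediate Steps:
c = 225
K = -1 (K = 3 - 4 = -1)
j(p) = -1 + 2*p**2 (j(p) = (p**2 + p**2) - 1 = 2*p**2 - 1 = -1 + 2*p**2)
U(u) = 1/7 - u/7 (U(u) = (1 + u*(-1))/7 = (1 - u)/7 = 1/7 - u/7)
c + U(X(j(K))) = 225 + (1/7 - (5 - (-1 + 2*(-1)**2))/7) = 225 + (1/7 - (5 - (-1 + 2*1))/7) = 225 + (1/7 - (5 - (-1 + 2))/7) = 225 + (1/7 - (5 - 1*1)/7) = 225 + (1/7 - (5 - 1)/7) = 225 + (1/7 - 1/7*4) = 225 + (1/7 - 4/7) = 225 - 3/7 = 1572/7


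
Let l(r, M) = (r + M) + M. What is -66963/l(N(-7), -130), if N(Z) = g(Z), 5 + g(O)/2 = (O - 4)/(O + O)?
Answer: 468741/1879 ≈ 249.46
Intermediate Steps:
g(O) = -10 + (-4 + O)/O (g(O) = -10 + 2*((O - 4)/(O + O)) = -10 + 2*((-4 + O)/((2*O))) = -10 + 2*((-4 + O)*(1/(2*O))) = -10 + 2*((-4 + O)/(2*O)) = -10 + (-4 + O)/O)
N(Z) = -9 - 4/Z
l(r, M) = r + 2*M (l(r, M) = (M + r) + M = r + 2*M)
-66963/l(N(-7), -130) = -66963/((-9 - 4/(-7)) + 2*(-130)) = -66963/((-9 - 4*(-⅐)) - 260) = -66963/((-9 + 4/7) - 260) = -66963/(-59/7 - 260) = -66963/(-1879/7) = -66963*(-7/1879) = 468741/1879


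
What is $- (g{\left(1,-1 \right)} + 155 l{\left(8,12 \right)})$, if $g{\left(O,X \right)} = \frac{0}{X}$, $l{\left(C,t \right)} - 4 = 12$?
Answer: $-2480$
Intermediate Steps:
$l{\left(C,t \right)} = 16$ ($l{\left(C,t \right)} = 4 + 12 = 16$)
$g{\left(O,X \right)} = 0$
$- (g{\left(1,-1 \right)} + 155 l{\left(8,12 \right)}) = - (0 + 155 \cdot 16) = - (0 + 2480) = \left(-1\right) 2480 = -2480$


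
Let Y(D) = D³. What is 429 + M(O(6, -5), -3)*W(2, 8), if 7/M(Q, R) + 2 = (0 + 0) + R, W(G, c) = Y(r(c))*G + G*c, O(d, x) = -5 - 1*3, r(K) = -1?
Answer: 2047/5 ≈ 409.40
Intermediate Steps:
O(d, x) = -8 (O(d, x) = -5 - 3 = -8)
W(G, c) = -G + G*c (W(G, c) = (-1)³*G + G*c = -G + G*c)
M(Q, R) = 7/(-2 + R) (M(Q, R) = 7/(-2 + ((0 + 0) + R)) = 7/(-2 + (0 + R)) = 7/(-2 + R))
429 + M(O(6, -5), -3)*W(2, 8) = 429 + (7/(-2 - 3))*(2*(-1 + 8)) = 429 + (7/(-5))*(2*7) = 429 + (7*(-⅕))*14 = 429 - 7/5*14 = 429 - 98/5 = 2047/5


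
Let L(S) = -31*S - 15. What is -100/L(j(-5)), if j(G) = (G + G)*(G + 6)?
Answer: -20/59 ≈ -0.33898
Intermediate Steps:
j(G) = 2*G*(6 + G) (j(G) = (2*G)*(6 + G) = 2*G*(6 + G))
L(S) = -15 - 31*S
-100/L(j(-5)) = -100/(-15 - 62*(-5)*(6 - 5)) = -100/(-15 - 62*(-5)) = -100/(-15 - 31*(-10)) = -100/(-15 + 310) = -100/295 = -100*1/295 = -20/59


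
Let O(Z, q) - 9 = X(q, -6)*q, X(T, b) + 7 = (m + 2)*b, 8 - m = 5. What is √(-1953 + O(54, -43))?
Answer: I*√353 ≈ 18.788*I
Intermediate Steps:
m = 3 (m = 8 - 1*5 = 8 - 5 = 3)
X(T, b) = -7 + 5*b (X(T, b) = -7 + (3 + 2)*b = -7 + 5*b)
O(Z, q) = 9 - 37*q (O(Z, q) = 9 + (-7 + 5*(-6))*q = 9 + (-7 - 30)*q = 9 - 37*q)
√(-1953 + O(54, -43)) = √(-1953 + (9 - 37*(-43))) = √(-1953 + (9 + 1591)) = √(-1953 + 1600) = √(-353) = I*√353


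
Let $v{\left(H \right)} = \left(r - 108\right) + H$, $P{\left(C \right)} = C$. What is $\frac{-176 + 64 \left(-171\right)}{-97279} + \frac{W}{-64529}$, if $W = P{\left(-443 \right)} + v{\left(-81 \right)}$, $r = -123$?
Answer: $\frac{791008125}{6277316591} \approx 0.12601$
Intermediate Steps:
$v{\left(H \right)} = -231 + H$ ($v{\left(H \right)} = \left(-123 - 108\right) + H = -231 + H$)
$W = -755$ ($W = -443 - 312 = -755$)
$\frac{-176 + 64 \left(-171\right)}{-97279} + \frac{W}{-64529} = \frac{-176 + 64 \left(-171\right)}{-97279} - \frac{755}{-64529} = \left(-176 - 10944\right) \left(- \frac{1}{97279}\right) - - \frac{755}{64529} = \left(-11120\right) \left(- \frac{1}{97279}\right) + \frac{755}{64529} = \frac{11120}{97279} + \frac{755}{64529} = \frac{791008125}{6277316591}$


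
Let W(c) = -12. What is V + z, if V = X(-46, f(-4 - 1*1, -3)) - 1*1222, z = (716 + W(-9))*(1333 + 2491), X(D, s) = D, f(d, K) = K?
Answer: 2690828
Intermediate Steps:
z = 2692096 (z = (716 - 12)*(1333 + 2491) = 704*3824 = 2692096)
V = -1268 (V = -46 - 1*1222 = -46 - 1222 = -1268)
V + z = -1268 + 2692096 = 2690828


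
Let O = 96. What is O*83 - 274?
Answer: 7694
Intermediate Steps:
O*83 - 274 = 96*83 - 274 = 7968 - 274 = 7694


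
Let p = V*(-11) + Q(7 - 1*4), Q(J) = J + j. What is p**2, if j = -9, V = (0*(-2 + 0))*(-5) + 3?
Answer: 1521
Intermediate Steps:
V = 3 (V = (0*(-2))*(-5) + 3 = 0*(-5) + 3 = 0 + 3 = 3)
Q(J) = -9 + J (Q(J) = J - 9 = -9 + J)
p = -39 (p = 3*(-11) + (-9 + (7 - 1*4)) = -33 + (-9 + (7 - 4)) = -33 + (-9 + 3) = -33 - 6 = -39)
p**2 = (-39)**2 = 1521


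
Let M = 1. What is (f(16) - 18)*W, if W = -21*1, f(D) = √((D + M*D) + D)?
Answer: 378 - 84*√3 ≈ 232.51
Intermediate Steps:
f(D) = √3*√D (f(D) = √((D + 1*D) + D) = √((D + D) + D) = √(2*D + D) = √(3*D) = √3*√D)
W = -21
(f(16) - 18)*W = (√3*√16 - 18)*(-21) = (√3*4 - 18)*(-21) = (4*√3 - 18)*(-21) = (-18 + 4*√3)*(-21) = 378 - 84*√3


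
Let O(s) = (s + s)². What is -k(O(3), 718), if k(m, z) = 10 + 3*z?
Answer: -2164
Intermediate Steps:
O(s) = 4*s² (O(s) = (2*s)² = 4*s²)
-k(O(3), 718) = -(10 + 3*718) = -(10 + 2154) = -1*2164 = -2164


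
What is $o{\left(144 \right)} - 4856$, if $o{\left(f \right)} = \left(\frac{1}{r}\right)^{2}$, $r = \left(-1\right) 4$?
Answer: $- \frac{77695}{16} \approx -4855.9$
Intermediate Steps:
$r = -4$
$o{\left(f \right)} = \frac{1}{16}$ ($o{\left(f \right)} = \left(\frac{1}{-4}\right)^{2} = \left(- \frac{1}{4}\right)^{2} = \frac{1}{16}$)
$o{\left(144 \right)} - 4856 = \frac{1}{16} - 4856 = - \frac{77695}{16}$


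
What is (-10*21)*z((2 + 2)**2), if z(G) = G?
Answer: -3360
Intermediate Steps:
(-10*21)*z((2 + 2)**2) = (-10*21)*(2 + 2)**2 = -210*4**2 = -210*16 = -3360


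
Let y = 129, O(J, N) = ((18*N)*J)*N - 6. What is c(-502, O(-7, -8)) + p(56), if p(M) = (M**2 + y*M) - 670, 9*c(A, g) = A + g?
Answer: 78638/9 ≈ 8737.6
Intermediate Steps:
O(J, N) = -6 + 18*J*N**2 (O(J, N) = (18*J*N)*N - 6 = 18*J*N**2 - 6 = -6 + 18*J*N**2)
c(A, g) = A/9 + g/9 (c(A, g) = (A + g)/9 = A/9 + g/9)
p(M) = -670 + M**2 + 129*M (p(M) = (M**2 + 129*M) - 670 = -670 + M**2 + 129*M)
c(-502, O(-7, -8)) + p(56) = ((1/9)*(-502) + (-6 + 18*(-7)*(-8)**2)/9) + (-670 + 56**2 + 129*56) = (-502/9 + (-6 + 18*(-7)*64)/9) + (-670 + 3136 + 7224) = (-502/9 + (-6 - 8064)/9) + 9690 = (-502/9 + (1/9)*(-8070)) + 9690 = (-502/9 - 2690/3) + 9690 = -8572/9 + 9690 = 78638/9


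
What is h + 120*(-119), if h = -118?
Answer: -14398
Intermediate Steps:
h + 120*(-119) = -118 + 120*(-119) = -118 - 14280 = -14398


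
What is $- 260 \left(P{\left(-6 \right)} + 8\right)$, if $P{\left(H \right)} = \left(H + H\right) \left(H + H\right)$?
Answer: $-39520$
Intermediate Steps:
$P{\left(H \right)} = 4 H^{2}$ ($P{\left(H \right)} = 2 H 2 H = 4 H^{2}$)
$- 260 \left(P{\left(-6 \right)} + 8\right) = - 260 \left(4 \left(-6\right)^{2} + 8\right) = - 260 \left(4 \cdot 36 + 8\right) = - 260 \left(144 + 8\right) = \left(-260\right) 152 = -39520$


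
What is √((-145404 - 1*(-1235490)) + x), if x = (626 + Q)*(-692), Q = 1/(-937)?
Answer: √576733216690/937 ≈ 810.49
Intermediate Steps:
Q = -1/937 ≈ -0.0010672
x = -405900212/937 (x = (626 - 1/937)*(-692) = (586561/937)*(-692) = -405900212/937 ≈ -4.3319e+5)
√((-145404 - 1*(-1235490)) + x) = √((-145404 - 1*(-1235490)) - 405900212/937) = √((-145404 + 1235490) - 405900212/937) = √(1090086 - 405900212/937) = √(615510370/937) = √576733216690/937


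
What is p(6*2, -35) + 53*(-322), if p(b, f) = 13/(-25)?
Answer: -426663/25 ≈ -17067.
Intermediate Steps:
p(b, f) = -13/25 (p(b, f) = 13*(-1/25) = -13/25)
p(6*2, -35) + 53*(-322) = -13/25 + 53*(-322) = -13/25 - 17066 = -426663/25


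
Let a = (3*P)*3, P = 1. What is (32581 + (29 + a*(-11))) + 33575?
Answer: 66086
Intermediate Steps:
a = 9 (a = (3*1)*3 = 3*3 = 9)
(32581 + (29 + a*(-11))) + 33575 = (32581 + (29 + 9*(-11))) + 33575 = (32581 + (29 - 99)) + 33575 = (32581 - 70) + 33575 = 32511 + 33575 = 66086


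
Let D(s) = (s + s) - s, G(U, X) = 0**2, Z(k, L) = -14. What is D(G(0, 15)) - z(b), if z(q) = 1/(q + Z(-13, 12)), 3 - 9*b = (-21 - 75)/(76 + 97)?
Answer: 519/7061 ≈ 0.073502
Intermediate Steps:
G(U, X) = 0
b = 205/519 (b = 1/3 - (-21 - 75)/(9*(76 + 97)) = 1/3 - (-32)/(3*173) = 1/3 - 1/9*(-96/173) = 1/3 + 32/519 = 205/519 ≈ 0.39499)
D(s) = s (D(s) = 2*s - s = s)
z(q) = 1/(-14 + q) (z(q) = 1/(q - 14) = 1/(-14 + q))
D(G(0, 15)) - z(b) = 0 - 1/(-14 + 205/519) = 0 - 1/(-7061/519) = 0 - 1*(-519/7061) = 0 + 519/7061 = 519/7061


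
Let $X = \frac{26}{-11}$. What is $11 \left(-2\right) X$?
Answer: $52$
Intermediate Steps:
$X = - \frac{26}{11}$ ($X = 26 \left(- \frac{1}{11}\right) = - \frac{26}{11} \approx -2.3636$)
$11 \left(-2\right) X = 11 \left(-2\right) \left(- \frac{26}{11}\right) = \left(-22\right) \left(- \frac{26}{11}\right) = 52$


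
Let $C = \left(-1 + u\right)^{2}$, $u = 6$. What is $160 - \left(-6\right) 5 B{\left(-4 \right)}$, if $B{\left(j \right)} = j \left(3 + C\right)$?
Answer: $-3200$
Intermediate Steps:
$C = 25$ ($C = \left(-1 + 6\right)^{2} = 5^{2} = 25$)
$B{\left(j \right)} = 28 j$ ($B{\left(j \right)} = j \left(3 + 25\right) = j 28 = 28 j$)
$160 - \left(-6\right) 5 B{\left(-4 \right)} = 160 - \left(-6\right) 5 \cdot 28 \left(-4\right) = 160 - \left(-30\right) \left(-112\right) = 160 - 3360 = -3200$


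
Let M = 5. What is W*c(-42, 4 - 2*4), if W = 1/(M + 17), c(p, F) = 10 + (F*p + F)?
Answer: 87/11 ≈ 7.9091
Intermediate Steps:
c(p, F) = 10 + F + F*p (c(p, F) = 10 + (F + F*p) = 10 + F + F*p)
W = 1/22 (W = 1/(5 + 17) = 1/22 ≈ 0.045455)
W*c(-42, 4 - 2*4) = (10 + (4 - 2*4) + (4 - 2*4)*(-42))/22 = (10 + (4 - 8) + (4 - 8)*(-42))/22 = (10 - 4 - 4*(-42))/22 = (10 - 4 + 168)/22 = (1/22)*174 = 87/11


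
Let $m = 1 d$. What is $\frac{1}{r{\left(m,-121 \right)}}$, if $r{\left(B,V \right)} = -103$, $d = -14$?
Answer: $- \frac{1}{103} \approx -0.0097087$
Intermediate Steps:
$m = -14$ ($m = 1 \left(-14\right) = -14$)
$\frac{1}{r{\left(m,-121 \right)}} = \frac{1}{-103} = - \frac{1}{103}$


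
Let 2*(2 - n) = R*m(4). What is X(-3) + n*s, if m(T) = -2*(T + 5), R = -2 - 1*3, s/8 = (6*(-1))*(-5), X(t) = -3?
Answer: -10323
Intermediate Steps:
s = 240 (s = 8*((6*(-1))*(-5)) = 8*(-6*(-5)) = 8*30 = 240)
R = -5 (R = -2 - 3 = -5)
m(T) = -10 - 2*T (m(T) = -2*(5 + T) = -10 - 2*T)
n = -43 (n = 2 - (-5)*(-10 - 2*4)/2 = 2 - (-5)*(-10 - 8)/2 = 2 - (-5)*(-18)/2 = 2 - 1/2*90 = 2 - 45 = -43)
X(-3) + n*s = -3 - 43*240 = -3 - 10320 = -10323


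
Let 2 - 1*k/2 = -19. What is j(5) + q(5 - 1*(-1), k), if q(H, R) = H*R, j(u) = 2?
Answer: 254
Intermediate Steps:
k = 42 (k = 4 - 2*(-19) = 4 + 38 = 42)
j(5) + q(5 - 1*(-1), k) = 2 + (5 - 1*(-1))*42 = 2 + (5 + 1)*42 = 2 + 6*42 = 2 + 252 = 254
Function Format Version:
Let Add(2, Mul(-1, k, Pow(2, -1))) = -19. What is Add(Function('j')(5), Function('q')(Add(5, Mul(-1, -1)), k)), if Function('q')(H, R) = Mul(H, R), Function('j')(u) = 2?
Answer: 254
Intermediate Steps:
k = 42 (k = Add(4, Mul(-2, -19)) = Add(4, 38) = 42)
Add(Function('j')(5), Function('q')(Add(5, Mul(-1, -1)), k)) = Add(2, Mul(Add(5, Mul(-1, -1)), 42)) = Add(2, Mul(Add(5, 1), 42)) = Add(2, Mul(6, 42)) = Add(2, 252) = 254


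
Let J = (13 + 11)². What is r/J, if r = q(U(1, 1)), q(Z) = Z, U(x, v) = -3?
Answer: -1/192 ≈ -0.0052083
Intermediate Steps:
r = -3
J = 576 (J = 24² = 576)
r/J = -3/576 = -3*1/576 = -1/192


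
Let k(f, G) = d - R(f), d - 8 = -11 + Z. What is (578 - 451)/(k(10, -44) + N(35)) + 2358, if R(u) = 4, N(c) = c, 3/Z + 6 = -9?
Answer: 328397/139 ≈ 2362.6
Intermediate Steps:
Z = -1/5 (Z = 3/(-6 - 9) = 3/(-15) = 3*(-1/15) = -1/5 ≈ -0.20000)
d = -16/5 (d = 8 + (-11 - 1/5) = 8 - 56/5 = -16/5 ≈ -3.2000)
k(f, G) = -36/5 (k(f, G) = -16/5 - 1*4 = -16/5 - 4 = -36/5)
(578 - 451)/(k(10, -44) + N(35)) + 2358 = (578 - 451)/(-36/5 + 35) + 2358 = 127/(139/5) + 2358 = 127*(5/139) + 2358 = 635/139 + 2358 = 328397/139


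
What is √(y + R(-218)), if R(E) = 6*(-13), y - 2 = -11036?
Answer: 2*I*√2778 ≈ 105.41*I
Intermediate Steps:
y = -11034 (y = 2 - 11036 = -11034)
R(E) = -78
√(y + R(-218)) = √(-11034 - 78) = √(-11112) = 2*I*√2778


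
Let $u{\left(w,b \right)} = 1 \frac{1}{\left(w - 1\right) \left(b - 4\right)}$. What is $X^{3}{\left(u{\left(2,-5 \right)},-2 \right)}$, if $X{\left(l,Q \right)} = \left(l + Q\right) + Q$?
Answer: $- \frac{50653}{729} \approx -69.483$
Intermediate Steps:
$u{\left(w,b \right)} = \frac{1}{\left(-1 + w\right) \left(-4 + b\right)}$ ($u{\left(w,b \right)} = 1 \frac{1}{\left(-1 + w\right) \left(-4 + b\right)} = \frac{1}{\left(-1 + w\right) \left(-4 + b\right)}$)
$X{\left(l,Q \right)} = l + 2 Q$ ($X{\left(l,Q \right)} = \left(Q + l\right) + Q = l + 2 Q$)
$X^{3}{\left(u{\left(2,-5 \right)},-2 \right)} = \left(\frac{1}{4 - -5 - 8 - 10} + 2 \left(-2\right)\right)^{3} = \left(\frac{1}{4 + 5 - 8 - 10} - 4\right)^{3} = \left(\frac{1}{-9} - 4\right)^{3} = \left(- \frac{1}{9} - 4\right)^{3} = \left(- \frac{37}{9}\right)^{3} = - \frac{50653}{729}$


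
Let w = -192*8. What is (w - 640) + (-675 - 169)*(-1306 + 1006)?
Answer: 251024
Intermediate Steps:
w = -1536
(w - 640) + (-675 - 169)*(-1306 + 1006) = (-1536 - 640) + (-675 - 169)*(-1306 + 1006) = -2176 - 844*(-300) = -2176 + 253200 = 251024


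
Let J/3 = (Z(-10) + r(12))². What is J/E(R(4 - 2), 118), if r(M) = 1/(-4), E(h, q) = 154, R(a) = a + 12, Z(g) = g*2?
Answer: 19683/2464 ≈ 7.9882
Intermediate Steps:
Z(g) = 2*g
R(a) = 12 + a
r(M) = -¼
J = 19683/16 (J = 3*(2*(-10) - ¼)² = 3*(-20 - ¼)² = 3*(-81/4)² = 3*(6561/16) = 19683/16 ≈ 1230.2)
J/E(R(4 - 2), 118) = (19683/16)/154 = (19683/16)*(1/154) = 19683/2464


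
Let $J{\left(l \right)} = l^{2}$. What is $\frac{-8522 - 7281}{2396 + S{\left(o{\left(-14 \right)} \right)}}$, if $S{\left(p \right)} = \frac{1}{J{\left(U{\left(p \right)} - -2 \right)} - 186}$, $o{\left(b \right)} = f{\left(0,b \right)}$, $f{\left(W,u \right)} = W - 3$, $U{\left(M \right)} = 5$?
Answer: $- \frac{2165011}{328251} \approx -6.5956$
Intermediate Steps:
$f{\left(W,u \right)} = -3 + W$
$o{\left(b \right)} = -3$ ($o{\left(b \right)} = -3 + 0 = -3$)
$S{\left(p \right)} = - \frac{1}{137}$ ($S{\left(p \right)} = \frac{1}{\left(5 - -2\right)^{2} - 186} = \frac{1}{\left(5 + 2\right)^{2} - 186} = \frac{1}{7^{2} - 186} = \frac{1}{49 - 186} = \frac{1}{-137} = - \frac{1}{137}$)
$\frac{-8522 - 7281}{2396 + S{\left(o{\left(-14 \right)} \right)}} = \frac{-8522 - 7281}{2396 - \frac{1}{137}} = - \frac{15803}{\frac{328251}{137}} = \left(-15803\right) \frac{137}{328251} = - \frac{2165011}{328251}$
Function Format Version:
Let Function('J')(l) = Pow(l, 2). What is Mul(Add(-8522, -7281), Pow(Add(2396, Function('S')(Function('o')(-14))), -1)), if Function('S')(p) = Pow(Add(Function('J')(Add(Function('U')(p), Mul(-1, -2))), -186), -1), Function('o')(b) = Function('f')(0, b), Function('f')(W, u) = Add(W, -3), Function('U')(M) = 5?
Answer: Rational(-2165011, 328251) ≈ -6.5956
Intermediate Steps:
Function('f')(W, u) = Add(-3, W)
Function('o')(b) = -3 (Function('o')(b) = Add(-3, 0) = -3)
Function('S')(p) = Rational(-1, 137) (Function('S')(p) = Pow(Add(Pow(Add(5, Mul(-1, -2)), 2), -186), -1) = Pow(Add(Pow(Add(5, 2), 2), -186), -1) = Pow(Add(Pow(7, 2), -186), -1) = Pow(Add(49, -186), -1) = Pow(-137, -1) = Rational(-1, 137))
Mul(Add(-8522, -7281), Pow(Add(2396, Function('S')(Function('o')(-14))), -1)) = Mul(Add(-8522, -7281), Pow(Add(2396, Rational(-1, 137)), -1)) = Mul(-15803, Pow(Rational(328251, 137), -1)) = Mul(-15803, Rational(137, 328251)) = Rational(-2165011, 328251)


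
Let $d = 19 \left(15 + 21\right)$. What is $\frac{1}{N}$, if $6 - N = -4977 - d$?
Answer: $\frac{1}{5667} \approx 0.00017646$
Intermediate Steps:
$d = 684$ ($d = 19 \cdot 36 = 684$)
$N = 5667$ ($N = 6 - \left(-4977 - 684\right) = 6 - -5661 = 6 + 5661 = 5667$)
$\frac{1}{N} = \frac{1}{5667}$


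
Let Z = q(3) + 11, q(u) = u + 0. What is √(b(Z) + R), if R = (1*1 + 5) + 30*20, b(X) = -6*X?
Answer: 3*√58 ≈ 22.847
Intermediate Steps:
q(u) = u
Z = 14 (Z = 3 + 11 = 14)
R = 606 (R = (1 + 5) + 600 = 6 + 600 = 606)
√(b(Z) + R) = √(-6*14 + 606) = √(-84 + 606) = √522 = 3*√58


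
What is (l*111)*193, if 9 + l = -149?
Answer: -3384834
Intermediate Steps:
l = -158 (l = -9 - 149 = -158)
(l*111)*193 = -158*111*193 = -17538*193 = -3384834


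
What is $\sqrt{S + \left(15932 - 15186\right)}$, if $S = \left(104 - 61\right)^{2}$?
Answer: $\sqrt{2595} \approx 50.941$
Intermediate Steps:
$S = 1849$ ($S = 43^{2} = 1849$)
$\sqrt{S + \left(15932 - 15186\right)} = \sqrt{1849 + \left(15932 - 15186\right)} = \sqrt{1849 + 746} = \sqrt{2595}$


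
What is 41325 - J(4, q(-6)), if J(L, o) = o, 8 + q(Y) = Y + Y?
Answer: 41345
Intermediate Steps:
q(Y) = -8 + 2*Y (q(Y) = -8 + (Y + Y) = -8 + 2*Y)
41325 - J(4, q(-6)) = 41325 - (-8 + 2*(-6)) = 41325 - (-8 - 12) = 41325 - 1*(-20) = 41325 + 20 = 41345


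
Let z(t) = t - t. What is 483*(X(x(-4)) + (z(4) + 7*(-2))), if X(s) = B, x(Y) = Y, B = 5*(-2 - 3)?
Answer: -18837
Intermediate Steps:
B = -25 (B = 5*(-5) = -25)
z(t) = 0
X(s) = -25
483*(X(x(-4)) + (z(4) + 7*(-2))) = 483*(-25 + (0 + 7*(-2))) = 483*(-25 + (0 - 14)) = 483*(-25 - 14) = 483*(-39) = -18837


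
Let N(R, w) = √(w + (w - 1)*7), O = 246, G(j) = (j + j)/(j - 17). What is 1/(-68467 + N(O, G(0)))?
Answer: -9781/669675728 - I*√7/4687730096 ≈ -1.4606e-5 - 5.644e-10*I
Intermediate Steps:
G(j) = 2*j/(-17 + j) (G(j) = (2*j)/(-17 + j) = 2*j/(-17 + j))
N(R, w) = √(-7 + 8*w) (N(R, w) = √(w + (-1 + w)*7) = √(w + (-7 + 7*w)) = √(-7 + 8*w))
1/(-68467 + N(O, G(0))) = 1/(-68467 + √(-7 + 8*(2*0/(-17 + 0)))) = 1/(-68467 + √(-7 + 8*(2*0/(-17)))) = 1/(-68467 + √(-7 + 8*(2*0*(-1/17)))) = 1/(-68467 + √(-7 + 8*0)) = 1/(-68467 + √(-7 + 0)) = 1/(-68467 + √(-7)) = 1/(-68467 + I*√7)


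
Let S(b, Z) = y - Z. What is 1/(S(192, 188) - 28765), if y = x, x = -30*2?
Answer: -1/29013 ≈ -3.4467e-5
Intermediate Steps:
x = -60
y = -60
S(b, Z) = -60 - Z
1/(S(192, 188) - 28765) = 1/((-60 - 1*188) - 28765) = 1/((-60 - 188) - 28765) = 1/(-248 - 28765) = 1/(-29013) = -1/29013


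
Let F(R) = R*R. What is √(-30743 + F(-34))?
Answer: I*√29587 ≈ 172.01*I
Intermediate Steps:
F(R) = R²
√(-30743 + F(-34)) = √(-30743 + (-34)²) = √(-30743 + 1156) = √(-29587) = I*√29587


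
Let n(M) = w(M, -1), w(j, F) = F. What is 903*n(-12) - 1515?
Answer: -2418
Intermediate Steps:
n(M) = -1
903*n(-12) - 1515 = 903*(-1) - 1515 = -903 - 1515 = -2418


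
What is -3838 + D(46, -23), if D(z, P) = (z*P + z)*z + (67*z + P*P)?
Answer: -46779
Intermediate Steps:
D(z, P) = P² + 67*z + z*(z + P*z) (D(z, P) = (P*z + z)*z + (67*z + P²) = (z + P*z)*z + (P² + 67*z) = z*(z + P*z) + (P² + 67*z) = P² + 67*z + z*(z + P*z))
-3838 + D(46, -23) = -3838 + ((-23)² + 46² + 67*46 - 23*46²) = -3838 + (529 + 2116 + 3082 - 23*2116) = -3838 + (529 + 2116 + 3082 - 48668) = -3838 - 42941 = -46779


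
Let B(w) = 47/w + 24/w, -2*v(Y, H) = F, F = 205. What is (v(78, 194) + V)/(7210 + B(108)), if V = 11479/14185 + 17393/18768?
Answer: -241432295607/17276855710340 ≈ -0.013974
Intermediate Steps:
V = 462157577/266224080 (V = 11479*(1/14185) + 17393*(1/18768) = 11479/14185 + 17393/18768 = 462157577/266224080 ≈ 1.7360)
v(Y, H) = -205/2 (v(Y, H) = -½*205 = -205/2)
B(w) = 71/w
(v(78, 194) + V)/(7210 + B(108)) = (-205/2 + 462157577/266224080)/(7210 + 71/108) = -26825810623/(266224080*(7210 + 71*(1/108))) = -26825810623/(266224080*(7210 + 71/108)) = -26825810623/(266224080*778751/108) = -26825810623/266224080*108/778751 = -241432295607/17276855710340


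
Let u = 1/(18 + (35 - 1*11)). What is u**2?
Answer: 1/1764 ≈ 0.00056689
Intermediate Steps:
u = 1/42 (u = 1/(18 + (35 - 11)) = 1/(18 + 24) = 1/42 ≈ 0.023810)
u**2 = (1/42)**2 = 1/1764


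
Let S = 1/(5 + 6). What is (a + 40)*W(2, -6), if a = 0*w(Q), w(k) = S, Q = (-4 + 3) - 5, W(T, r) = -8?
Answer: -320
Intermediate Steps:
Q = -6 (Q = -1 - 5 = -6)
S = 1/11 ≈ 0.090909
w(k) = 1/11
a = 0 (a = 0*(1/11) = 0)
(a + 40)*W(2, -6) = (0 + 40)*(-8) = 40*(-8) = -320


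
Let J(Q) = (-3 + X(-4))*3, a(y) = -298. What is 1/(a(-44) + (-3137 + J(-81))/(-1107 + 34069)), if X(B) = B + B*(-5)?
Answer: -16481/4912887 ≈ -0.0033546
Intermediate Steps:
X(B) = -4*B (X(B) = B - 5*B = -4*B)
J(Q) = 39 (J(Q) = (-3 - 4*(-4))*3 = (-3 + 16)*3 = 13*3 = 39)
1/(a(-44) + (-3137 + J(-81))/(-1107 + 34069)) = 1/(-298 + (-3137 + 39)/(-1107 + 34069)) = 1/(-298 - 3098/32962) = 1/(-298 - 3098*1/32962) = 1/(-298 - 1549/16481) = 1/(-4912887/16481) = -16481/4912887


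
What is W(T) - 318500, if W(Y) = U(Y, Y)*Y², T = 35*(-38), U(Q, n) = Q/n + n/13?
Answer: -2333781800/13 ≈ -1.7952e+8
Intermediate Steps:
U(Q, n) = n/13 + Q/n (U(Q, n) = Q/n + n*(1/13) = Q/n + n/13 = n/13 + Q/n)
T = -1330
W(Y) = Y²*(1 + Y/13) (W(Y) = (Y/13 + Y/Y)*Y² = (Y/13 + 1)*Y² = (1 + Y/13)*Y² = Y²*(1 + Y/13))
W(T) - 318500 = (1/13)*(-1330)²*(13 - 1330) - 318500 = (1/13)*1768900*(-1317) - 318500 = -2329641300/13 - 318500 = -2333781800/13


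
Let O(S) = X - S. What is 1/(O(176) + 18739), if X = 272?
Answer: 1/18835 ≈ 5.3093e-5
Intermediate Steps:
O(S) = 272 - S
1/(O(176) + 18739) = 1/((272 - 1*176) + 18739) = 1/((272 - 176) + 18739) = 1/(96 + 18739) = 1/18835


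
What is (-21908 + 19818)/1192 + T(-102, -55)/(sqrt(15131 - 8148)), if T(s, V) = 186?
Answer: -1045/596 + 186*sqrt(6983)/6983 ≈ 0.47247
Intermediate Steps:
(-21908 + 19818)/1192 + T(-102, -55)/(sqrt(15131 - 8148)) = (-21908 + 19818)/1192 + 186/(sqrt(15131 - 8148)) = -2090*1/1192 + 186/(sqrt(6983)) = -1045/596 + 186*(sqrt(6983)/6983) = -1045/596 + 186*sqrt(6983)/6983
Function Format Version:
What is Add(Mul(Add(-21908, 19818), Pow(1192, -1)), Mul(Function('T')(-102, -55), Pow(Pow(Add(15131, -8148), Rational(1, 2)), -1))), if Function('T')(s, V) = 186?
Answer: Add(Rational(-1045, 596), Mul(Rational(186, 6983), Pow(6983, Rational(1, 2)))) ≈ 0.47247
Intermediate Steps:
Add(Mul(Add(-21908, 19818), Pow(1192, -1)), Mul(Function('T')(-102, -55), Pow(Pow(Add(15131, -8148), Rational(1, 2)), -1))) = Add(Mul(Add(-21908, 19818), Pow(1192, -1)), Mul(186, Pow(Pow(Add(15131, -8148), Rational(1, 2)), -1))) = Add(Mul(-2090, Rational(1, 1192)), Mul(186, Pow(Pow(6983, Rational(1, 2)), -1))) = Add(Rational(-1045, 596), Mul(186, Mul(Rational(1, 6983), Pow(6983, Rational(1, 2))))) = Add(Rational(-1045, 596), Mul(Rational(186, 6983), Pow(6983, Rational(1, 2))))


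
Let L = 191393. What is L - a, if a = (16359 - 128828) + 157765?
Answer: 146097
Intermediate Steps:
a = 45296 (a = -112469 + 157765 = 45296)
L - a = 191393 - 1*45296 = 191393 - 45296 = 146097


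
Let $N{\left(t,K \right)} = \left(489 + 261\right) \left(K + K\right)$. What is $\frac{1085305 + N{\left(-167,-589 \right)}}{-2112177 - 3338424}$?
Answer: $- \frac{201805}{5450601} \approx -0.037024$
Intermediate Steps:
$N{\left(t,K \right)} = 1500 K$ ($N{\left(t,K \right)} = 750 \cdot 2 K = 1500 K$)
$\frac{1085305 + N{\left(-167,-589 \right)}}{-2112177 - 3338424} = \frac{1085305 + 1500 \left(-589\right)}{-2112177 - 3338424} = \frac{1085305 - 883500}{-5450601} = 201805 \left(- \frac{1}{5450601}\right) = - \frac{201805}{5450601}$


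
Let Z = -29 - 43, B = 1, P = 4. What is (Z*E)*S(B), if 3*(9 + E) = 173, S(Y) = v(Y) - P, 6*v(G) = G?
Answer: 13432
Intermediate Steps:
v(G) = G/6
S(Y) = -4 + Y/6 (S(Y) = Y/6 - 1*4 = Y/6 - 4 = -4 + Y/6)
Z = -72
E = 146/3 (E = -9 + (⅓)*173 = -9 + 173/3 = 146/3 ≈ 48.667)
(Z*E)*S(B) = (-72*146/3)*(-4 + (⅙)*1) = -3504*(-4 + ⅙) = -3504*(-23/6) = 13432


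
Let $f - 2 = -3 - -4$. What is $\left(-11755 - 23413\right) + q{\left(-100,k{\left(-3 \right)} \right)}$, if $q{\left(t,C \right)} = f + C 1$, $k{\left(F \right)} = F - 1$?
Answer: $-35169$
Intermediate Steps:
$f = 3$ ($f = 2 - -1 = 2 + \left(-3 + 4\right) = 2 + 1 = 3$)
$k{\left(F \right)} = -1 + F$ ($k{\left(F \right)} = F - 1 = -1 + F$)
$q{\left(t,C \right)} = 3 + C$ ($q{\left(t,C \right)} = 3 + C 1 = 3 + C$)
$\left(-11755 - 23413\right) + q{\left(-100,k{\left(-3 \right)} \right)} = \left(-11755 - 23413\right) + \left(3 - 4\right) = -35168 + \left(3 - 4\right) = -35168 - 1 = -35169$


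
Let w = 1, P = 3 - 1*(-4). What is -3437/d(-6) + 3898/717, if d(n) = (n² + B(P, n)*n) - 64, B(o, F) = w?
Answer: 2596861/24378 ≈ 106.52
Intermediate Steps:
P = 7 (P = 3 + 4 = 7)
B(o, F) = 1
d(n) = -64 + n + n² (d(n) = (n² + 1*n) - 64 = (n² + n) - 64 = (n + n²) - 64 = -64 + n + n²)
-3437/d(-6) + 3898/717 = -3437/(-64 - 6 + (-6)²) + 3898/717 = -3437/(-64 - 6 + 36) + 3898*(1/717) = -3437/(-34) + 3898/717 = -3437*(-1/34) + 3898/717 = 3437/34 + 3898/717 = 2596861/24378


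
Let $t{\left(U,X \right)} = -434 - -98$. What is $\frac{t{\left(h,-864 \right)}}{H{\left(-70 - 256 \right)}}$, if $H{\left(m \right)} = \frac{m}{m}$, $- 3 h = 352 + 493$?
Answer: $-336$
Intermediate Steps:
$h = - \frac{845}{3}$ ($h = - \frac{352 + 493}{3} = \left(- \frac{1}{3}\right) 845 = - \frac{845}{3} \approx -281.67$)
$H{\left(m \right)} = 1$
$t{\left(U,X \right)} = -336$ ($t{\left(U,X \right)} = -434 + 98 = -336$)
$\frac{t{\left(h,-864 \right)}}{H{\left(-70 - 256 \right)}} = - \frac{336}{1} = \left(-336\right) 1 = -336$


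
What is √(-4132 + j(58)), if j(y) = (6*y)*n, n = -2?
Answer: 2*I*√1207 ≈ 69.484*I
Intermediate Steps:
j(y) = -12*y (j(y) = (6*y)*(-2) = -12*y)
√(-4132 + j(58)) = √(-4132 - 12*58) = √(-4132 - 696) = √(-4828) = 2*I*√1207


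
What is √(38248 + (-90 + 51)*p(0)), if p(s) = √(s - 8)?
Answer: √(38248 - 78*I*√2) ≈ 195.57 - 0.282*I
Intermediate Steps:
p(s) = √(-8 + s)
√(38248 + (-90 + 51)*p(0)) = √(38248 + (-90 + 51)*√(-8 + 0)) = √(38248 - 78*I*√2)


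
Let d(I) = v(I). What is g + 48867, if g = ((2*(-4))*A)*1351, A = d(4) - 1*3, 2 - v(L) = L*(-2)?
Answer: -26789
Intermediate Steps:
v(L) = 2 + 2*L (v(L) = 2 - L*(-2) = 2 - (-2)*L = 2 + 2*L)
d(I) = 2 + 2*I
A = 7 (A = (2 + 2*4) - 1*3 = (2 + 8) - 3 = 10 - 3 = 7)
g = -75656 (g = ((2*(-4))*7)*1351 = -8*7*1351 = -56*1351 = -75656)
g + 48867 = -75656 + 48867 = -26789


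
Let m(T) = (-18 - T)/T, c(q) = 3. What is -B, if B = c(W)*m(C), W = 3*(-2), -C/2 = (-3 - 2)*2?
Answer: 57/10 ≈ 5.7000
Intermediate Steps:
C = 20 (C = -2*(-3 - 2)*2 = -(-10)*2 = -2*(-10) = 20)
W = -6
m(T) = (-18 - T)/T
B = -57/10 (B = 3*((-18 - 1*20)/20) = 3*((-18 - 20)/20) = 3*((1/20)*(-38)) = 3*(-19/10) = -57/10 ≈ -5.7000)
-B = -1*(-57/10) = 57/10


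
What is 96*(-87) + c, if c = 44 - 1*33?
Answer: -8341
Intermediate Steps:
c = 11 (c = 44 - 33 = 11)
96*(-87) + c = 96*(-87) + 11 = -8352 + 11 = -8341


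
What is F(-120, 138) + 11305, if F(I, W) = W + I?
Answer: 11323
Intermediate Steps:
F(I, W) = I + W
F(-120, 138) + 11305 = (-120 + 138) + 11305 = 18 + 11305 = 11323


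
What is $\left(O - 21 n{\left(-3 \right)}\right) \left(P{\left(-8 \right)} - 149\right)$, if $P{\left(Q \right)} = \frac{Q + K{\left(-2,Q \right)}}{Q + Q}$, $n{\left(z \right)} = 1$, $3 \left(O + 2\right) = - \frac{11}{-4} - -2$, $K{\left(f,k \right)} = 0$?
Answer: $\frac{25443}{8} \approx 3180.4$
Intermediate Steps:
$O = - \frac{5}{12}$ ($O = -2 + \frac{- \frac{11}{-4} - -2}{3} = -2 + \frac{\left(-11\right) \left(- \frac{1}{4}\right) + 2}{3} = -2 + \frac{\frac{11}{4} + 2}{3} = -2 + \frac{1}{3} \cdot \frac{19}{4} = -2 + \frac{19}{12} = - \frac{5}{12} \approx -0.41667$)
$P{\left(Q \right)} = \frac{1}{2}$ ($P{\left(Q \right)} = \frac{Q + 0}{Q + Q} = \frac{Q}{2 Q} = Q \frac{1}{2 Q} = \frac{1}{2}$)
$\left(O - 21 n{\left(-3 \right)}\right) \left(P{\left(-8 \right)} - 149\right) = \left(- \frac{5}{12} - 21\right) \left(\frac{1}{2} - 149\right) = \left(- \frac{5}{12} - 21\right) \left(- \frac{297}{2}\right) = \left(- \frac{257}{12}\right) \left(- \frac{297}{2}\right) = \frac{25443}{8}$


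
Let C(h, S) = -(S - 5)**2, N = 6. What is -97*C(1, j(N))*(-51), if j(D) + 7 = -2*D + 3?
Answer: -2181627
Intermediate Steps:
j(D) = -4 - 2*D (j(D) = -7 + (-2*D + 3) = -7 + (3 - 2*D) = -4 - 2*D)
C(h, S) = -(-5 + S)**2
-97*C(1, j(N))*(-51) = -(-97)*(-5 + (-4 - 2*6))**2*(-51) = -(-97)*(-5 + (-4 - 12))**2*(-51) = -(-97)*(-5 - 16)**2*(-51) = -(-97)*(-21)**2*(-51) = -(-97)*441*(-51) = -97*(-441)*(-51) = 42777*(-51) = -2181627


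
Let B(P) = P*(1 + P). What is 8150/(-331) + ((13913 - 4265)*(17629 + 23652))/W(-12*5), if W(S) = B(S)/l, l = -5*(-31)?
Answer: 340561329314/19529 ≈ 1.7439e+7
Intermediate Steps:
l = 155
W(S) = S*(1 + S)/155 (W(S) = (S*(1 + S))/155 = (S*(1 + S))*(1/155) = S*(1 + S)/155)
8150/(-331) + ((13913 - 4265)*(17629 + 23652))/W(-12*5) = 8150/(-331) + ((13913 - 4265)*(17629 + 23652))/(((-12*5)*(1 - 12*5)/155)) = 8150*(-1/331) + (9648*41281)/(((1/155)*(-60)*(1 - 60))) = -8150/331 + 398279088/(((1/155)*(-60)*(-59))) = -8150/331 + 398279088/(708/31) = -8150/331 + 398279088*(31/708) = -8150/331 + 1028887644/59 = 340561329314/19529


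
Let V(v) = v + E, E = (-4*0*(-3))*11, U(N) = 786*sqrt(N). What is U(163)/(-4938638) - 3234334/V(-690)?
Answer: 1617167/345 - 393*sqrt(163)/2469319 ≈ 4687.4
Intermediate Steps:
E = 0 (E = (0*(-3))*11 = 0*11 = 0)
V(v) = v (V(v) = v + 0 = v)
U(163)/(-4938638) - 3234334/V(-690) = (786*sqrt(163))/(-4938638) - 3234334/(-690) = (786*sqrt(163))*(-1/4938638) - 3234334*(-1/690) = -393*sqrt(163)/2469319 + 1617167/345 = 1617167/345 - 393*sqrt(163)/2469319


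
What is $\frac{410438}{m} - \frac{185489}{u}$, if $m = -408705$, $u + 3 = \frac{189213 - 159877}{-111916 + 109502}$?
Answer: $\frac{91495503565633}{7474805745} \approx 12241.0$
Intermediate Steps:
$u = - \frac{18289}{1207}$ ($u = -3 + \frac{189213 - 159877}{-111916 + 109502} = -3 + \frac{189213 - 159877}{-2414} = -3 + \left(189213 - 159877\right) \left(- \frac{1}{2414}\right) = -3 + 29336 \left(- \frac{1}{2414}\right) = -3 - \frac{14668}{1207} = - \frac{18289}{1207} \approx -15.152$)
$\frac{410438}{m} - \frac{185489}{u} = \frac{410438}{-408705} - \frac{185489}{- \frac{18289}{1207}} = 410438 \left(- \frac{1}{408705}\right) - - \frac{223885223}{18289} = - \frac{410438}{408705} + \frac{223885223}{18289} = \frac{91495503565633}{7474805745}$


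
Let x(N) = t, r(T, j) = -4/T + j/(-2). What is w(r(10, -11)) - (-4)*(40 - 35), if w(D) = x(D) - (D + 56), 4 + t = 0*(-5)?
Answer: -451/10 ≈ -45.100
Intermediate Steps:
r(T, j) = -4/T - j/2 (r(T, j) = -4/T + j*(-½) = -4/T - j/2)
t = -4 (t = -4 + 0*(-5) = -4 + 0 = -4)
x(N) = -4
w(D) = -60 - D (w(D) = -4 - (D + 56) = -4 - (56 + D) = -4 + (-56 - D) = -60 - D)
w(r(10, -11)) - (-4)*(40 - 35) = (-60 - (-4/10 - ½*(-11))) - (-4)*(40 - 35) = (-60 - (-4*⅒ + 11/2)) - (-4)*5 = (-60 - (-⅖ + 11/2)) - 1*(-20) = (-60 - 1*51/10) + 20 = (-60 - 51/10) + 20 = -651/10 + 20 = -451/10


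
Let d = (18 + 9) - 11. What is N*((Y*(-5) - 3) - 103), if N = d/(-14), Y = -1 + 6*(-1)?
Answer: 568/7 ≈ 81.143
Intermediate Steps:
d = 16 (d = 27 - 11 = 16)
Y = -7 (Y = -1 - 6 = -7)
N = -8/7 (N = 16/(-14) = 16*(-1/14) = -8/7 ≈ -1.1429)
N*((Y*(-5) - 3) - 103) = -8*((-7*(-5) - 3) - 103)/7 = -8*((35 - 3) - 103)/7 = -8*(32 - 103)/7 = -8/7*(-71) = 568/7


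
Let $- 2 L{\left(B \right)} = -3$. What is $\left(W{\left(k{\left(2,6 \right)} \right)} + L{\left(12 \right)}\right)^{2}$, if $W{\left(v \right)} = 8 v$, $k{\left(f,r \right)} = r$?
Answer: $\frac{9801}{4} \approx 2450.3$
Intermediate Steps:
$L{\left(B \right)} = \frac{3}{2}$ ($L{\left(B \right)} = \left(- \frac{1}{2}\right) \left(-3\right) = \frac{3}{2}$)
$\left(W{\left(k{\left(2,6 \right)} \right)} + L{\left(12 \right)}\right)^{2} = \left(8 \cdot 6 + \frac{3}{2}\right)^{2} = \left(48 + \frac{3}{2}\right)^{2} = \left(\frac{99}{2}\right)^{2} = \frac{9801}{4}$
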